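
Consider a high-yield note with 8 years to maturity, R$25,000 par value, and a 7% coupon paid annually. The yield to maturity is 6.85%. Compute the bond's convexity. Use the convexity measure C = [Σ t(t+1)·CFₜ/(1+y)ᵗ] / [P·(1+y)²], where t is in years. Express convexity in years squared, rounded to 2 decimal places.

With y = 0.0685:
  t   CF        PV=CF/(1+0.0685)^t    t·PV        t(t+1)·PV
  1     1,750.00     1,637.8100     1,637.8100       3,275.6200
  2     1,750.00     1,532.8124     3,065.6247       9,196.8742
  3     1,750.00     1,434.5460     4,303.6379      17,214.5516
  4     1,750.00     1,342.5793     5,370.3171      26,851.5857
  5     1,750.00     1,256.5085     6,282.5423      37,695.2537
  6     1,750.00     1,175.9555     7,055.7330      49,390.1312
  7     1,750.00     1,100.5667     7,703.9668      61,631.7345
  8    26,750.00    15,744.4529   125,955.6233   1,133,600.6096
  Σ                 25,225.2312   161,375.2552   1,338,856.3606
P = 25,225.2312.
Convexity = Σ t(t+1)·PV / [P·(1+y)²] = 1,338,856.3606 / (25,225.2312 × 1.141692) = 46.48895.

46.49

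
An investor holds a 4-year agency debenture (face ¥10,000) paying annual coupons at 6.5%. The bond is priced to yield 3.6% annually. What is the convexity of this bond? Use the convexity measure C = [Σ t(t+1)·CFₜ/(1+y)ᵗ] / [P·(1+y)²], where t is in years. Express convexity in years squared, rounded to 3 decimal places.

With y = 0.036:
  t   CF        PV=CF/(1+0.036)^t    t·PV        t(t+1)·PV
  1       650.00       627.4131       627.4131       1,254.8263
  2       650.00       605.6111     1,211.2223       3,633.6668
  3       650.00       584.5667     1,753.7002       7,014.8007
  4    10,650.00     9,245.0781    36,980.3126     184,901.5628
  Σ                 11,062.6691    40,572.6481     196,804.8565
P = 11,062.6691.
Convexity = Σ t(t+1)·PV / [P·(1+y)²] = 196,804.8565 / (11,062.6691 × 1.073296) = 16.57511.

16.575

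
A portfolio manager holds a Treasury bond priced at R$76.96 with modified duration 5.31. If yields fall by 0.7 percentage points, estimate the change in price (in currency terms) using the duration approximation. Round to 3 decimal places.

+R$2.861

Duration approximation: ΔP/P ≈ -D_mod · Δy = -5.31 × (-0.007) = +0.037170.
ΔP ≈ 76.96 × (+0.037170) = +2.8606032.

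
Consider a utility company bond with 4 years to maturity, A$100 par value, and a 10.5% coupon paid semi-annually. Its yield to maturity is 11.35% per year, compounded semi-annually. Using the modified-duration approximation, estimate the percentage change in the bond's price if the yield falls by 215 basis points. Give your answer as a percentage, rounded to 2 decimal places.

+6.83%

Periodic yield y = 0.05675. Modified duration first:
  t   CF        PV=CF/(1+0.05675)^t    t·PV
  1         5.25         4.9681         4.9681
  2         5.25         4.7013         9.4025
  3         5.25         4.4488        13.3464
  4         5.25         4.2099        16.8395
  5         5.25         3.9838        19.9190
  6         5.25         3.7699        22.6192
  7         5.25         3.5674        24.9719
  8       105.25        67.6775       541.4197
  Σ                     97.3266       653.4863
P = 97.3266; D_Mac = 6.71437 half-year periods = 3.35718 yrs; D_mod = 3.35718/(1+0.05675) = 3.17690 yrs.
ΔP/P ≈ -D_mod · Δy = -3.17690 × (-0.0215) = +0.068303 = +6.8303%.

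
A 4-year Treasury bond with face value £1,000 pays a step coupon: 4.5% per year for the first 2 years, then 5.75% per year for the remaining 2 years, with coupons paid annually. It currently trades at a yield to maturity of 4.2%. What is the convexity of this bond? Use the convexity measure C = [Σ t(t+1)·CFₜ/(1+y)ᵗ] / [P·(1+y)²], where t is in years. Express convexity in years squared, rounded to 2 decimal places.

16.85

With y = 0.042:
  t   CF        PV=CF/(1+0.042)^t    t·PV        t(t+1)·PV
  1        45.00        43.1862        43.1862          86.3724
  2        45.00        41.4455        82.8909         248.6728
  3        57.50        50.8235       152.4705         609.8822
  4     1,057.50       897.0352     3,588.1409      17,940.7046
  Σ                  1,032.4904     3,866.6886      18,885.6320
P = 1,032.4904.
Convexity = Σ t(t+1)·PV / [P·(1+y)²] = 18,885.6320 / (1,032.4904 × 1.085764) = 16.84651.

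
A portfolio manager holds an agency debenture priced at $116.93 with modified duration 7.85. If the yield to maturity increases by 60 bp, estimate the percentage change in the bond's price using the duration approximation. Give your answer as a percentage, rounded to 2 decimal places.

-4.71%

Duration approximation: ΔP/P ≈ -D_mod · Δy = -7.85 × (+0.006) = -0.047100.
As a percentage: -4.7100%.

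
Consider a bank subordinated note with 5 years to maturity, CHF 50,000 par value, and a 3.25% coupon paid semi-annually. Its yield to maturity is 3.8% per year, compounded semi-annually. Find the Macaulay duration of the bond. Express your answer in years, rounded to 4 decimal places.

Periodic yield y = 0.019. Discount each cash flow and weight by its period:
  t   CF        PV=CF/(1+0.019)^t    t·PV
  1       812.50       797.3503       797.3503
  2       812.50       782.4832     1,564.9663
  3       812.50       767.8932     2,303.6796
  4       812.50       753.5753     3,014.3011
  5       812.50       739.5243     3,697.6215
  6       812.50       725.7353     4,354.4120
  7       812.50       712.2035     4,985.4242
  8       812.50       698.9239     5,591.3913
  9       812.50       685.8920     6,173.0277
  10   50,812.50    42,094.8264   420,948.2641
  Σ                 48,758.4073   453,430.4380
Price P = Σ PV = 48,758.4073.
Macaulay duration = Σ(t·PV) / P = 453,430.4380 / 48,758.4073 = 9.29953 half-year periods.
In years: 9.29953 / 2 = 4.64977 years.

4.6498 years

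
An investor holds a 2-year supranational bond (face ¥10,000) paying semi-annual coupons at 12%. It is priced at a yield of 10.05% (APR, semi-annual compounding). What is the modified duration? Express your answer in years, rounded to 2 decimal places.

Periodic yield y = 0.05025. First find Macaulay duration:
  t   CF        PV=CF/(1+0.05025)^t    t·PV
  1       600.00       571.2925       571.2925
  2       600.00       543.9586     1,087.9173
  3       600.00       517.9325     1,553.7976
  4    10,600.00     8,712.3458    34,849.3832
  Σ                 10,345.5295    38,062.3906
P = 10,345.5295; Macaulay duration = 38,062.3906 / 10,345.5295 = 3.67911 half-year periods = 1.83956 years.
Modified duration = D_Mac / (1 + y) = 1.83956 / 1.05025 = 1.75154 years.

1.75 years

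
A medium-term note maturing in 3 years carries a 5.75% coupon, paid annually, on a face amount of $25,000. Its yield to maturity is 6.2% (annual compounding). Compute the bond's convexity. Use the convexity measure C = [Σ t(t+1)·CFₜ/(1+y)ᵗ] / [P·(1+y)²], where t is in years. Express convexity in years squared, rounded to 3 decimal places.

9.879

With y = 0.062:
  t   CF        PV=CF/(1+0.062)^t    t·PV        t(t+1)·PV
  1     1,437.50     1,353.5782     1,353.5782       2,707.1563
  2     1,437.50     1,274.5557     2,549.1114       7,647.3342
  3    26,437.50    22,072.2616    66,216.7848     264,867.1390
  Σ                 24,700.3954    70,119.4743     275,221.6296
P = 24,700.3954.
Convexity = Σ t(t+1)·PV / [P·(1+y)²] = 275,221.6296 / (24,700.3954 × 1.127844) = 9.87938.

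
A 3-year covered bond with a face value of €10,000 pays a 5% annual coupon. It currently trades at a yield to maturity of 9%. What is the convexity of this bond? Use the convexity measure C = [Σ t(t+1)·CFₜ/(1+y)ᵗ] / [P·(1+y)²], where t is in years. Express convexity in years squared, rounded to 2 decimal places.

With y = 0.09:
  t   CF        PV=CF/(1+0.09)^t    t·PV        t(t+1)·PV
  1       500.00       458.7156       458.7156         917.4312
  2       500.00       420.8400       841.6800       2,525.0400
  3    10,500.00     8,107.9265    24,323.7796      97,295.1185
  Σ                  8,987.4821    25,624.1752     100,737.5897
P = 8,987.4821.
Convexity = Σ t(t+1)·PV / [P·(1+y)²] = 100,737.5897 / (8,987.4821 × 1.188100) = 9.43410.

9.43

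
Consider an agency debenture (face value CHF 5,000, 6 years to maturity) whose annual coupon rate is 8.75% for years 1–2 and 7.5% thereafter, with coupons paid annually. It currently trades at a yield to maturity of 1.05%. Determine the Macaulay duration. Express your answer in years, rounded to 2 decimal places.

Periodic yield y = 0.0105. Discount each cash flow and weight by its year:
  t   CF        PV=CF/(1+0.0105)^t    t·PV
  1       437.50       432.9540       432.9540
  2       437.50       428.4552       856.9104
  3       375.00       363.4313     1,090.2939
  4       375.00       359.6549     1,438.6196
  5       375.00       355.9178     1,779.5889
  6     5,375.00     5,048.4791    30,290.8745
  Σ                  6,988.8922    35,889.2413
Price P = Σ PV = 6,988.8922.
Macaulay duration = Σ(t·PV) / P = 35,889.2413 / 6,988.8922 = 5.13518 years.

5.14 years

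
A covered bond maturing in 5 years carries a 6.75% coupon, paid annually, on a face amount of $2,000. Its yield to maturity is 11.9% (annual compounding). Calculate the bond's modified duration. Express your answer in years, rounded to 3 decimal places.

3.873 years

Periodic yield y = 0.119. First find Macaulay duration:
  t   CF        PV=CF/(1+0.119)^t    t·PV
  1       135.00       120.6434       120.6434
  2       135.00       107.8136       215.6272
  3       135.00        96.3482       289.0445
  4       135.00        86.1020       344.4081
  5     2,135.00     1,216.8791     6,084.3957
  Σ                  1,627.7864     7,054.1190
P = 1,627.7864; Macaulay duration = 7,054.1190 / 1,627.7864 = 4.33357 years.
Modified duration = D_Mac / (1 + y) = 4.33357 / 1.119 = 3.87271 years.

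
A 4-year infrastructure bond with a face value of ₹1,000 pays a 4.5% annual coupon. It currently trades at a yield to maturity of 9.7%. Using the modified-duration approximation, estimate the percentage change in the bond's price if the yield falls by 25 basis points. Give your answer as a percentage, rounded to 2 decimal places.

+0.85%

Periodic yield y = 0.097. Modified duration first:
  t   CF        PV=CF/(1+0.097)^t    t·PV
  1        45.00        41.0210        41.0210
  2        45.00        37.3938        74.7875
  3        45.00        34.0873       102.2619
  4     1,045.00       721.5888     2,886.3552
  Σ                    834.0908     3,104.4256
P = 834.0908; D_Mac = 3.72193 yrs; D_mod = 3.72193/(1+0.097) = 3.39282 yrs.
ΔP/P ≈ -D_mod · Δy = -3.39282 × (-0.0025) = +0.008482 = +0.8482%.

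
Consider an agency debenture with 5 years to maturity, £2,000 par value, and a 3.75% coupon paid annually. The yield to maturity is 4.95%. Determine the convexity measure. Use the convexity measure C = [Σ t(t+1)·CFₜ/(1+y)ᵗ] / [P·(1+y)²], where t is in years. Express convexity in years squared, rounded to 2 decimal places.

With y = 0.0495:
  t   CF        PV=CF/(1+0.0495)^t    t·PV        t(t+1)·PV
  1        75.00        71.4626        71.4626         142.9252
  2        75.00        68.0920       136.1841         408.5523
  3        75.00        64.8805       194.6414         778.5655
  4        75.00        61.8204       247.2814       1,236.4071
  5     2,075.00     1,629.6933     8,148.4666      48,890.7997
  Σ                  1,895.9488     8,798.0361      51,457.2498
P = 1,895.9488.
Convexity = Σ t(t+1)·PV / [P·(1+y)²] = 51,457.2498 / (1,895.9488 × 1.101450) = 24.64082.

24.64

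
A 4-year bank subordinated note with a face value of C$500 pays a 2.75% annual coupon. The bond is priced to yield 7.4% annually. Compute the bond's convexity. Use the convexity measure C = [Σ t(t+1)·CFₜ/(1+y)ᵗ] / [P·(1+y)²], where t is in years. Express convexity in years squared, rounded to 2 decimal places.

16.34

With y = 0.074:
  t   CF        PV=CF/(1+0.074)^t    t·PV        t(t+1)·PV
  1        13.75        12.8026        12.8026          25.6052
  2        13.75        11.9205        23.8410          71.5229
  3        13.75        11.0992        33.2975         133.1898
  4       513.75       386.1310     1,544.5241       7,722.6207
  Σ                    421.9533     1,614.4652       7,952.9387
P = 421.9533.
Convexity = Σ t(t+1)·PV / [P·(1+y)²] = 7,952.9387 / (421.9533 × 1.153476) = 16.34010.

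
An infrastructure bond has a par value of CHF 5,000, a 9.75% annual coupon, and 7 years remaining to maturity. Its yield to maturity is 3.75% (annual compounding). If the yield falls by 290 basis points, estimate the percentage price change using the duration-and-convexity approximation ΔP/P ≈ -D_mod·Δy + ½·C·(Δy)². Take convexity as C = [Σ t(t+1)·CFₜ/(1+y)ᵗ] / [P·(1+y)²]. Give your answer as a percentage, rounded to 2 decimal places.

+17.38%

With y = 0.0375:
  t   CF        PV=CF/(1+0.0375)^t    t·PV        t(t+1)·PV
  1       487.50       469.8795       469.8795         939.7590
  2       487.50       452.8959       905.7918       2,717.3755
  3       487.50       436.5262     1,309.5786       5,238.3143
  4       487.50       420.7481     1,682.9925       8,414.9627
  5       487.50       405.5404     2,027.7019      12,166.2111
  6       487.50       390.8823     2,345.2937      16,417.0559
  7     5,487.50     4,240.8977    29,686.2838     237,490.2707
  Σ                  6,817.3701    38,427.5219     283,383.9493
P = 6,817.3701; D_Mac = 5.63671 yrs; D_mod = 5.43297 yrs; C = 38.61732.
Duration effect: -5.43297 × (-0.029) = +0.157556
Convexity effect: 0.5 × 38.61732 × (-0.029)² = +0.0162386
ΔP/P ≈ +0.157556 + 0.0162386 = +0.173795 = +17.3795%.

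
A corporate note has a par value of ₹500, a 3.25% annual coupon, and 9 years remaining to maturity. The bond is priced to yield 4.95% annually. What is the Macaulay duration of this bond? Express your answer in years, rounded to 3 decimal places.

Periodic yield y = 0.0495. Discount each cash flow and weight by its year:
  t   CF        PV=CF/(1+0.0495)^t    t·PV
  1        16.25        15.4836        15.4836
  2        16.25        14.7533        29.5066
  3        16.25        14.0574        42.1723
  4        16.25        13.3944        53.5776
  5        16.25        12.7627        63.8133
  6        16.25        12.1607        72.9642
  7        16.25        11.5871        81.1100
  8        16.25        11.0406        88.3250
  9       516.25       334.2090     3,007.8806
  Σ                    439.4488     3,454.8332
Price P = Σ PV = 439.4488.
Macaulay duration = Σ(t·PV) / P = 3,454.8332 / 439.4488 = 7.86174 years.

7.862 years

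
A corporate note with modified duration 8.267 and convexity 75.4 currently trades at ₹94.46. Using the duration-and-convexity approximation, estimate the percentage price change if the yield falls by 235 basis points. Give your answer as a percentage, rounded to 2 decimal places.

Duration effect: -D_mod·Δy = -8.267 × (-0.0235) = +0.1942745
Convexity effect: ½·C·(Δy)² = 0.5 × 75.4 × (-0.0235)² = +0.020819825
ΔP/P ≈ +0.1942745 + 0.020819825 = +0.215094325
= +21.5094325%.

+21.51%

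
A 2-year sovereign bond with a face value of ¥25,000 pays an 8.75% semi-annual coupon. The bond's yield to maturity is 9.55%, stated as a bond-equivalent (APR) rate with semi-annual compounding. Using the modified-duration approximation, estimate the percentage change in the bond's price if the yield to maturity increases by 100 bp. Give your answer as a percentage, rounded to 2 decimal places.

-1.79%

Periodic yield y = 0.04775. Modified duration first:
  t   CF        PV=CF/(1+0.04775)^t    t·PV
  1     1,093.75     1,043.9036     1,043.9036
  2     1,093.75       996.3289     1,992.6578
  3     1,093.75       950.9224     2,852.7671
  4    26,093.75    21,652.3889    86,609.5557
  Σ                 24,643.5438    92,498.8841
P = 24,643.5438; D_Mac = 3.75347 half-year periods = 1.87674 yrs; D_mod = 1.87674/(1+0.04775) = 1.79121 yrs.
ΔP/P ≈ -D_mod · Δy = -1.79121 × (+0.01) = -0.017912 = -1.7912%.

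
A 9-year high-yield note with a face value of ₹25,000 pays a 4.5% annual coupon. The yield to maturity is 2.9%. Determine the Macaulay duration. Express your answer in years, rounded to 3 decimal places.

Periodic yield y = 0.029. Discount each cash flow and weight by its year:
  t   CF        PV=CF/(1+0.029)^t    t·PV
  1     1,125.00     1,093.2945     1,093.2945
  2     1,125.00     1,062.4825     2,124.9649
  3     1,125.00     1,032.5388     3,097.6165
  4     1,125.00     1,003.4391     4,013.7564
  5     1,125.00       975.1595     4,875.7974
  6     1,125.00       947.6769     5,686.0611
  7     1,125.00       920.9688     6,446.7813
  8     1,125.00       895.0134     7,160.1070
  9    26,125.00    20,198.4445   181,786.0009
  Σ                 28,129.0179   216,284.3801
Price P = Σ PV = 28,129.0179.
Macaulay duration = Σ(t·PV) / P = 216,284.3801 / 28,129.0179 = 7.68901 years.

7.689 years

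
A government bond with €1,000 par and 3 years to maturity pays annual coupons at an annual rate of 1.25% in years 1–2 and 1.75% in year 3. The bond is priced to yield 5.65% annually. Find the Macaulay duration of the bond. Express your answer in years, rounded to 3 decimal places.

Periodic yield y = 0.0565. Discount each cash flow and weight by its year:
  t   CF        PV=CF/(1+0.0565)^t    t·PV
  1        12.50        11.8315        11.8315
  2        12.50        11.1988        22.3976
  3     1,017.50       862.8313     2,588.4940
  Σ                    885.8617     2,622.7231
Price P = Σ PV = 885.8617.
Macaulay duration = Σ(t·PV) / P = 2,622.7231 / 885.8617 = 2.96065 years.

2.961 years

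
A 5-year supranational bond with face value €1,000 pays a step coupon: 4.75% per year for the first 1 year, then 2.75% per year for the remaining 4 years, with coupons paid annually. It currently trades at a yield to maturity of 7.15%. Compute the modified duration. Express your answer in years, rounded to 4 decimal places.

Periodic yield y = 0.0715. First find Macaulay duration:
  t   CF        PV=CF/(1+0.0715)^t    t·PV
  1        47.50        44.3304        44.3304
  2        27.50        23.9524        47.9047
  3        27.50        22.3540        67.0621
  4        27.50        20.8624        83.4495
  5     1,027.50       727.4798     3,637.3991
  Σ                    838.9790     3,880.1459
P = 838.9790; Macaulay duration = 3,880.1459 / 838.9790 = 4.62484 years.
Modified duration = D_Mac / (1 + y) = 4.62484 / 1.0715 = 4.31623 years.

4.3162 years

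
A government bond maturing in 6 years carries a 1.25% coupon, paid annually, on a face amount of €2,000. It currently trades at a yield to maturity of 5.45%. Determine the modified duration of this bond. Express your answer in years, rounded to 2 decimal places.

5.49 years

Periodic yield y = 0.0545. First find Macaulay duration:
  t   CF        PV=CF/(1+0.0545)^t    t·PV
  1        25.00        23.7079        23.7079
  2        25.00        22.4826        44.9652
  3        25.00        21.3206        63.9619
  4        25.00        20.2187        80.8749
  5        25.00        19.1738        95.8688
  6     2,025.00     1,472.8059     8,836.8356
  Σ                  1,579.7096     9,146.2143
P = 1,579.7096; Macaulay duration = 9,146.2143 / 1,579.7096 = 5.78981 years.
Modified duration = D_Mac / (1 + y) = 5.78981 / 1.0545 = 5.49057 years.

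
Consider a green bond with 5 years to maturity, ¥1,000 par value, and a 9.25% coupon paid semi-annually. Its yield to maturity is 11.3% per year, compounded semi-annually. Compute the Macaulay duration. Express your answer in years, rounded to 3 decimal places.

4.072 years

Periodic yield y = 0.0565. Discount each cash flow and weight by its period:
  t   CF        PV=CF/(1+0.0565)^t    t·PV
  1        46.25        43.7766        43.7766
  2        46.25        41.4355        82.8710
  3        46.25        39.2196       117.6588
  4        46.25        37.1222       148.4888
  5        46.25        35.1370       175.6848
  6        46.25        33.2579       199.5474
  7        46.25        31.4793       220.3552
  8        46.25        29.7958       238.3668
  9        46.25        28.2024       253.8217
  10    1,046.25       603.8658     6,038.6583
  Σ                    923.2922     7,519.2294
Price P = Σ PV = 923.2922.
Macaulay duration = Σ(t·PV) / P = 7,519.2294 / 923.2922 = 8.14393 half-year periods.
In years: 8.14393 / 2 = 4.07197 years.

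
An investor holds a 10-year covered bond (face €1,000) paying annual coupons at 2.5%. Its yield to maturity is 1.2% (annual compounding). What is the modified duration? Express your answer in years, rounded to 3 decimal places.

Periodic yield y = 0.012. First find Macaulay duration:
  t   CF        PV=CF/(1+0.012)^t    t·PV
  1        25.00        24.7036        24.7036
  2        25.00        24.4106        48.8213
  3        25.00        24.1212        72.3635
  4        25.00        23.8352        95.3406
  5        25.00        23.5525       117.7626
  6        25.00        23.2732       139.6395
  7        25.00        22.9973       160.9809
  8        25.00        22.7246       181.7967
  9        25.00        22.4551       202.0961
  10    1,025.00       909.7430     9,097.4304
  Σ                  1,121.8163    10,140.9351
P = 1,121.8163; Macaulay duration = 10,140.9351 / 1,121.8163 = 9.03975 years.
Modified duration = D_Mac / (1 + y) = 9.03975 / 1.012 = 8.93256 years.

8.933 years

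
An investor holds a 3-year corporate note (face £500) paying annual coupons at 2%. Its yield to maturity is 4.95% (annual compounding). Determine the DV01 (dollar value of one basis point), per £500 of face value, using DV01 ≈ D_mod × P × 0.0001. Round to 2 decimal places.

Periodic yield y = 0.0495.
  t   CF        PV=CF/(1+0.0495)^t    t·PV
  1        10.00         9.5283         9.5283
  2        10.00         9.0789        18.1579
  3       510.00       441.1871     1,323.5614
  Σ                    459.7944     1,351.2477
P = 459.7944; D_Mac = 2.93881 yrs; D_mod = 2.80020 yrs.
DV01 ≈ 2.80020 × 459.7944 × 0.0001 = 0.128752.

£0.13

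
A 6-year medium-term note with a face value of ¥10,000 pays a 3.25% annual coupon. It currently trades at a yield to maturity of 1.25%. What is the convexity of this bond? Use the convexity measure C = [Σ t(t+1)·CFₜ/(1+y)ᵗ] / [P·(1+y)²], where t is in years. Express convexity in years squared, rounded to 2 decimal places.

37.11

With y = 0.0125:
  t   CF        PV=CF/(1+0.0125)^t    t·PV        t(t+1)·PV
  1       325.00       320.9877       320.9877         641.9753
  2       325.00       317.0248       634.0497       1,902.1491
  3       325.00       313.1110       939.3329       3,757.3315
  4       325.00       309.2454     1,236.9816       6,184.9078
  5       325.00       305.4275     1,527.1377       9,162.8264
  6    10,325.00     9,583.4056    57,500.4336     402,503.0350
  Σ                 11,149.2020    62,158.9231     424,152.2250
P = 11,149.2020.
Convexity = Σ t(t+1)·PV / [P·(1+y)²] = 424,152.2250 / (11,149.2020 × 1.025156) = 37.10974.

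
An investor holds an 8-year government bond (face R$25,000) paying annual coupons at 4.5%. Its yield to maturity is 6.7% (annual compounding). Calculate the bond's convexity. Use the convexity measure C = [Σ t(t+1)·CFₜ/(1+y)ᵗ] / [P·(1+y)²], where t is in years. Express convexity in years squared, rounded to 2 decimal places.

50.75

With y = 0.067:
  t   CF        PV=CF/(1+0.067)^t    t·PV        t(t+1)·PV
  1     1,125.00     1,054.3580     1,054.3580       2,108.7160
  2     1,125.00       988.1518     1,976.3037       5,928.9110
  3     1,125.00       926.1029     2,778.3088      11,113.2353
  4     1,125.00       867.9503     3,471.8011      17,359.0055
  5     1,125.00       813.4492     4,067.2459      24,403.4754
  6     1,125.00       762.3704     4,574.2222      32,019.5553
  7     1,125.00       714.4989     5,001.4926      40,011.9404
  8    26,125.00    15,550.3778   124,403.0221   1,119,627.1989
  Σ                 21,677.2593   147,326.7544   1,252,572.0379
P = 21,677.2593.
Convexity = Σ t(t+1)·PV / [P·(1+y)²] = 1,252,572.0379 / (21,677.2593 × 1.138489) = 50.75391.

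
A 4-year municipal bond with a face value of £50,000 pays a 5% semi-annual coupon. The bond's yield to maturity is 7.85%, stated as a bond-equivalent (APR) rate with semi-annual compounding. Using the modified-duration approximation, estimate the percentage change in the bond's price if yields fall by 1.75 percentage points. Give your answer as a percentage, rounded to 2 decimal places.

Periodic yield y = 0.03925. Modified duration first:
  t   CF        PV=CF/(1+0.03925)^t    t·PV
  1     1,250.00     1,202.7905     1,202.7905
  2     1,250.00     1,157.3639     2,314.7279
  3     1,250.00     1,113.6531     3,340.9592
  4     1,250.00     1,071.5930     4,286.3721
  5     1,250.00     1,031.1215     5,155.6076
  6     1,250.00       992.1785     5,953.0710
  7     1,250.00       954.7063     6,682.9440
  8    51,250.00    37,664.6212   301,316.9698
  Σ                 45,188.0280   330,253.4420
P = 45,188.0280; D_Mac = 7.30843 half-year periods = 3.65421 yrs; D_mod = 3.65421/(1+0.03925) = 3.51620 yrs.
ΔP/P ≈ -D_mod · Δy = -3.51620 × (-0.0175) = +0.061534 = +6.1534%.

+6.15%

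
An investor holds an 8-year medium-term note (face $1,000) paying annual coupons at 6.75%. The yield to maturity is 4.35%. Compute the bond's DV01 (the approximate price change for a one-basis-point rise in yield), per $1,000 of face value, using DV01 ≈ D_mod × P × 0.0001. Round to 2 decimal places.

$0.73

Periodic yield y = 0.0435.
  t   CF        PV=CF/(1+0.0435)^t    t·PV
  1        67.50        64.6862        64.6862
  2        67.50        61.9896       123.9792
  3        67.50        59.4055       178.2164
  4        67.50        56.9291       227.7162
  5        67.50        54.5559       272.7794
  6        67.50        52.2816       313.6897
  7        67.50        50.1022       350.7152
  8     1,067.50       759.3260     6,074.6078
  Σ                  1,159.2759     7,606.3901
P = 1,159.2759; D_Mac = 6.56133 yrs; D_mod = 6.28781 yrs.
DV01 ≈ 6.28781 × 1,159.2759 × 0.0001 = 0.728931.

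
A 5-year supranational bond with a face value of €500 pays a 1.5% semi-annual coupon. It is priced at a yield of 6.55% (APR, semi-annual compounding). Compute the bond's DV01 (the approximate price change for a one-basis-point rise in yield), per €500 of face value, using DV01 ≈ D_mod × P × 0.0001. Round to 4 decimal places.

€0.1834

Periodic yield y = 0.03275.
  t   CF        PV=CF/(1+0.03275)^t    t·PV
  1         3.75         3.6311         3.6311
  2         3.75         3.5159         7.0319
  3         3.75         3.4044        10.2133
  4         3.75         3.2965        13.1859
  5         3.75         3.1919        15.9597
  6         3.75         3.0907        18.5443
  7         3.75         2.9927        20.9490
  8         3.75         2.8978        23.1825
  9         3.75         2.8059        25.2532
  10      503.75       364.9749     3,649.7492
  Σ                    393.8020     3,787.7001
P = 393.8020; D_Mac = 9.61829 half-year periods = 4.80914 yrs; D_mod = 4.65664 yrs.
DV01 ≈ 4.65664 × 393.8020 × 0.0001 = 0.183379.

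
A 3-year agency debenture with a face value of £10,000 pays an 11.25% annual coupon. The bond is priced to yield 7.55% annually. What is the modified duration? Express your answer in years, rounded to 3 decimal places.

2.529 years

Periodic yield y = 0.0755. First find Macaulay duration:
  t   CF        PV=CF/(1+0.0755)^t    t·PV
  1     1,125.00     1,046.0251     1,046.0251
  2     1,125.00       972.5942     1,945.1885
  3    11,125.00     8,942.7023    26,828.1070
  Σ                 10,961.3217    29,819.3206
P = 10,961.3217; Macaulay duration = 29,819.3206 / 10,961.3217 = 2.72041 years.
Modified duration = D_Mac / (1 + y) = 2.72041 / 1.0755 = 2.52944 years.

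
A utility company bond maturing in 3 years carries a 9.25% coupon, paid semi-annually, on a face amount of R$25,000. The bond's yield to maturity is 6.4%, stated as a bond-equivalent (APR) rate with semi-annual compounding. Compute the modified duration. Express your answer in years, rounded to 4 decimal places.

2.6167 years

Periodic yield y = 0.032. First find Macaulay duration:
  t   CF        PV=CF/(1+0.032)^t    t·PV
  1     1,156.25     1,120.3973     1,120.3973
  2     1,156.25     1,085.6563     2,171.3126
  3     1,156.25     1,051.9925     3,155.9776
  4     1,156.25     1,019.3726     4,077.4904
  5     1,156.25       987.7641     4,938.8207
  6    26,156.25    21,651.9640   129,911.7839
  Σ                 26,917.1468   145,375.7825
P = 26,917.1468; Macaulay duration = 145,375.7825 / 26,917.1468 = 5.40086 half-year periods = 2.70043 years.
Modified duration = D_Mac / (1 + y) = 2.70043 / 1.032 = 2.61670 years.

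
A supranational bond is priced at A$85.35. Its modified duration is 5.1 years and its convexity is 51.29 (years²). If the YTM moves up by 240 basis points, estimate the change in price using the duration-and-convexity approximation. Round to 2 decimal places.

Duration effect: -D_mod·Δy = -5.1 × (+0.024) = -0.122400
Convexity effect: ½·C·(Δy)² = 0.5 × 51.29 × (0.024)² = +0.01477152
ΔP/P ≈ -0.122400 + 0.01477152 = -0.10762848
ΔP ≈ 85.35 × (-0.10762848) = -9.186090768.

-A$9.19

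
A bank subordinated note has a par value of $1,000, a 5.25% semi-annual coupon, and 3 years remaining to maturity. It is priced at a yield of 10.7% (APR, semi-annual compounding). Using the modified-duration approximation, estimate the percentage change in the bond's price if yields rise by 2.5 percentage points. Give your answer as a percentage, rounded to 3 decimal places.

Periodic yield y = 0.0535. Modified duration first:
  t   CF        PV=CF/(1+0.0535)^t    t·PV
  1        26.25        24.9169        24.9169
  2        26.25        23.6516        47.3032
  3        26.25        22.4505        67.3514
  4        26.25        21.3104        85.2415
  5        26.25        20.2282       101.1409
  6     1,026.25       750.6646     4,503.9875
  Σ                    863.2221     4,829.9415
P = 863.2221; D_Mac = 5.59525 half-year periods = 2.79762 yrs; D_mod = 2.79762/(1+0.0535) = 2.65555 yrs.
ΔP/P ≈ -D_mod · Δy = -2.65555 × (+0.025) = -0.066389 = -6.6389%.

-6.639%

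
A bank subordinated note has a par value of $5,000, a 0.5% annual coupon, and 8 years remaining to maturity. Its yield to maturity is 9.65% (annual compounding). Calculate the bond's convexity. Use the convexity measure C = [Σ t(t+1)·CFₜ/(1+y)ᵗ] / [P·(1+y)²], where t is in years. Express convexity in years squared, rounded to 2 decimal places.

With y = 0.0965:
  t   CF        PV=CF/(1+0.0965)^t    t·PV        t(t+1)·PV
  1        25.00        22.7998        22.7998          45.5996
  2        25.00        20.7933        41.5865         124.7596
  3        25.00        18.9633        56.8899         227.5597
  4        25.00        17.2944        69.1776         345.8880
  5        25.00        15.7724        78.8618         473.1710
  6        25.00        14.3843        86.3057         604.1398
  7        25.00        13.1184        91.8285         734.6282
  8     5,025.00     2,404.7336    19,237.8691     173,140.8218
  Σ                  2,527.8594    19,685.3190     175,696.5677
P = 2,527.8594.
Convexity = Σ t(t+1)·PV / [P·(1+y)²] = 175,696.5677 / (2,527.8594 × 1.202312) = 57.80868.

57.81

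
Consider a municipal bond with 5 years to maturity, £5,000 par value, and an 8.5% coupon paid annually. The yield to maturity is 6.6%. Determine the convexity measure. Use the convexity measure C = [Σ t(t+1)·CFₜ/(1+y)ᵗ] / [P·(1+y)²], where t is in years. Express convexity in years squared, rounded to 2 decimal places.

21.55

With y = 0.066:
  t   CF        PV=CF/(1+0.066)^t    t·PV        t(t+1)·PV
  1       425.00       398.6867       398.6867         797.3734
  2       425.00       374.0025       748.0050       2,244.0151
  3       425.00       350.8466     1,052.5399       4,210.1596
  4       425.00       329.1244     1,316.4977       6,582.4885
  5     5,425.00     3,941.0661    19,705.3305     118,231.9830
  Σ                  5,393.7264    23,221.0598     132,066.0196
P = 5,393.7264.
Convexity = Σ t(t+1)·PV / [P·(1+y)²] = 132,066.0196 / (5,393.7264 × 1.136356) = 21.54705.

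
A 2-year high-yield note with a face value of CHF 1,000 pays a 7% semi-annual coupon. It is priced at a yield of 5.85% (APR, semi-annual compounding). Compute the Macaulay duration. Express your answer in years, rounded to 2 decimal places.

Periodic yield y = 0.02925. Discount each cash flow and weight by its period:
  t   CF        PV=CF/(1+0.02925)^t    t·PV
  1        35.00        34.0053        34.0053
  2        35.00        33.0390        66.0779
  3        35.00        32.1000        96.3001
  4     1,035.00       922.2674     3,689.0695
  Σ                  1,021.4117     3,885.4528
Price P = Σ PV = 1,021.4117.
Macaulay duration = Σ(t·PV) / P = 3,885.4528 / 1,021.4117 = 3.80400 half-year periods.
In years: 3.80400 / 2 = 1.90200 years.

1.90 years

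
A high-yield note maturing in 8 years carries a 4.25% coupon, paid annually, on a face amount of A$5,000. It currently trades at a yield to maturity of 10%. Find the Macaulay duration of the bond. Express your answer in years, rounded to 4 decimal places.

6.6932 years

Periodic yield y = 0.1. Discount each cash flow and weight by its year:
  t   CF        PV=CF/(1+0.1)^t    t·PV
  1       212.50       193.1818       193.1818
  2       212.50       175.6198       351.2397
  3       212.50       159.6544       478.9632
  4       212.50       145.1404       580.5614
  5       212.50       131.9458       659.7289
  6       212.50       119.9507       719.7043
  7       212.50       109.0461       763.3227
  8     5,212.50     2,431.6697    19,453.3578
  Σ                  3,466.2087    23,200.0597
Price P = Σ PV = 3,466.2087.
Macaulay duration = Σ(t·PV) / P = 23,200.0597 / 3,466.2087 = 6.69321 years.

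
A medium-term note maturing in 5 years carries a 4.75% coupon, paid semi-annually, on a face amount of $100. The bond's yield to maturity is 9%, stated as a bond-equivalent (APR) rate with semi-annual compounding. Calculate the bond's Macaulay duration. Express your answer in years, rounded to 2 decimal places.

4.45 years

Periodic yield y = 0.045. Discount each cash flow and weight by its period:
  t   CF        PV=CF/(1+0.045)^t    t·PV
  1        2.375         2.2727         2.2727
  2        2.375         2.1749         4.3497
  3        2.375         2.0812         6.2436
  4        2.375         1.9916         7.9663
  5        2.375         1.9058         9.5291
  6        2.375         1.8238        10.9425
  7        2.375         1.7452        12.2165
  8        2.375         1.6701        13.3605
  9        2.375         1.5981        14.3833
  10     102.375        65.9221       659.2210
  Σ                     83.1855       740.4853
Price P = Σ PV = 83.1855.
Macaulay duration = Σ(t·PV) / P = 740.4853 / 83.1855 = 8.90162 half-year periods.
In years: 8.90162 / 2 = 4.45081 years.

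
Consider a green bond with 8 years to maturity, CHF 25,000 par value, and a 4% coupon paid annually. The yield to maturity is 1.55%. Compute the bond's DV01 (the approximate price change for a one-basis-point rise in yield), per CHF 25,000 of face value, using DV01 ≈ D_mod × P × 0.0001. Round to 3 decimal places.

CHF 20.665

Periodic yield y = 0.0155.
  t   CF        PV=CF/(1+0.0155)^t    t·PV
  1     1,000.00       984.7366       984.7366
  2     1,000.00       969.7061     1,939.4123
  3     1,000.00       954.9051     2,864.7153
  4     1,000.00       940.3300     3,761.3200
  5     1,000.00       925.9773     4,629.8867
  6     1,000.00       911.8438     5,471.0626
  7     1,000.00       897.9259     6,285.4814
  8    26,000.00    22,989.7329   183,917.8634
  Σ                 29,575.1578   209,854.4783
P = 29,575.1578; D_Mac = 7.09563 yrs; D_mod = 6.98733 yrs.
DV01 ≈ 6.98733 × 29,575.1578 × 0.0001 = 20.665138.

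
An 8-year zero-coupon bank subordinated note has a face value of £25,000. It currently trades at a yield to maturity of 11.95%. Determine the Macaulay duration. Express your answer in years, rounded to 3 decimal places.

A zero-coupon bond has a single cash flow at maturity, so its Macaulay duration equals its maturity: 8 years.

8.000 years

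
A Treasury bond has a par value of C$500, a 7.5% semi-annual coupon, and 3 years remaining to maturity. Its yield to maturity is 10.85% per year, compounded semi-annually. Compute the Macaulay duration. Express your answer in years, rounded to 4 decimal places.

2.7280 years

Periodic yield y = 0.05425. Discount each cash flow and weight by its period:
  t   CF        PV=CF/(1+0.05425)^t    t·PV
  1        18.75        17.7852        17.7852
  2        18.75        16.8700        33.7399
  3        18.75        16.0019        48.0056
  4        18.75        15.1784        60.7137
  5        18.75        14.3974        71.9869
  6       518.75       377.8300     2,266.9801
  Σ                    458.0628     2,499.2113
Price P = Σ PV = 458.0628.
Macaulay duration = Σ(t·PV) / P = 2,499.2113 / 458.0628 = 5.45605 half-year periods.
In years: 5.45605 / 2 = 2.72802 years.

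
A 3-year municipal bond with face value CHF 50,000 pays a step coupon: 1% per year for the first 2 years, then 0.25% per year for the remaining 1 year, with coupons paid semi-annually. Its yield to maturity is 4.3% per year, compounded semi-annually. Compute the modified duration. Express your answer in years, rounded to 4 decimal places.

2.8999 years

Periodic yield y = 0.0215. First find Macaulay duration:
  t   CF        PV=CF/(1+0.0215)^t    t·PV
  1       250.00       244.7381       244.7381
  2       250.00       239.5870       479.1740
  3       250.00       234.5443       703.6329
  4       250.00       229.6077       918.4310
  5        62.50        56.1938       280.9688
  6    50,062.50    44,063.8366   264,383.0193
  Σ                 45,068.5075   267,009.9642
P = 45,068.5075; Macaulay duration = 267,009.9642 / 45,068.5075 = 5.92454 half-year periods = 2.96227 years.
Modified duration = D_Mac / (1 + y) = 2.96227 / 1.0215 = 2.89992 years.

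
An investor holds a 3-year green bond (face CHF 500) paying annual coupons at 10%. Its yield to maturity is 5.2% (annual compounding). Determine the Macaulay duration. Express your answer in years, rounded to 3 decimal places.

Periodic yield y = 0.052. Discount each cash flow and weight by its year:
  t   CF        PV=CF/(1+0.052)^t    t·PV
  1        50.00        47.5285        47.5285
  2        50.00        45.1792        90.3584
  3       550.00       472.4061     1,417.2182
  Σ                    565.1138     1,555.1051
Price P = Σ PV = 565.1138.
Macaulay duration = Σ(t·PV) / P = 1,555.1051 / 565.1138 = 2.75184 years.

2.752 years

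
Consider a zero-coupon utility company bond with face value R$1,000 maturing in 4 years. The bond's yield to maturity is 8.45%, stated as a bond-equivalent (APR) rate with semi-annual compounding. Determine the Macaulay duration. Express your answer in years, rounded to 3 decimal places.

4.000 years

A zero-coupon bond has a single cash flow at maturity, so its Macaulay duration equals its maturity: 4 years.
(Equivalently: 8 semi-annual periods ÷ 2 = 4 years.)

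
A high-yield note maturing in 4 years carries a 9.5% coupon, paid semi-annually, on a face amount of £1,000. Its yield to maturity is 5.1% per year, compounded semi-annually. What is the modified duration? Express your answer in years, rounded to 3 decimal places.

Periodic yield y = 0.0255. First find Macaulay duration:
  t   CF        PV=CF/(1+0.0255)^t    t·PV
  1        47.50        46.3189        46.3189
  2        47.50        45.1671        90.3342
  3        47.50        44.0440       132.1320
  4        47.50        42.9488       171.7952
  5        47.50        41.8808       209.4042
  6        47.50        40.8394       245.0366
  7        47.50        39.8239       278.7674
  8     1,047.50       856.3843     6,851.0747
  Σ                  1,157.4073     8,024.8630
P = 1,157.4073; Macaulay duration = 8,024.8630 / 1,157.4073 = 6.93348 half-year periods = 3.46674 years.
Modified duration = D_Mac / (1 + y) = 3.46674 / 1.0255 = 3.38054 years.

3.381 years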